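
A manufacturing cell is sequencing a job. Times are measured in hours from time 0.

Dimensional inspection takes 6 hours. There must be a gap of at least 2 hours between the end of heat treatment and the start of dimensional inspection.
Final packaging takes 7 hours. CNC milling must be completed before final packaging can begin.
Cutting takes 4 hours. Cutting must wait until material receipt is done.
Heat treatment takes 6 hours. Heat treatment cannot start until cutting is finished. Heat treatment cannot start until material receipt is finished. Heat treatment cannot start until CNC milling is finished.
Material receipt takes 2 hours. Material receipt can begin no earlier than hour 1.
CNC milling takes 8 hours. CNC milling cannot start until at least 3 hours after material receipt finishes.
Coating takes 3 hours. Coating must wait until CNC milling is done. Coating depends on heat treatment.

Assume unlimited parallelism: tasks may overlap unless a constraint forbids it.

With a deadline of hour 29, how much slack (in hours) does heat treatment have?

1

Material receipt waits on its own release at hour 1, so it starts at hour 1 and finishes at 1 + 2 = hour 3.
CNC milling waits on material receipt (finishes hour 3, plus 3-hour gap → hour 6), so it starts at hour 6 and finishes at 6 + 8 = hour 14.
After material receipt (finishes hour 3), cutting can start at hour 3 and finishes at hour 7.
For heat treatment: cutting (finishes hour 7); material receipt (finishes hour 3); CNC milling (finishes hour 14). Taking the maximum gives a start of hour 14, and it finishes at 14 + 6 = hour 20.

Working backward from the deadline:
Dimensional inspection has no dependents, so it just needs to finish by hour 29. Starting by 29 − 6 = hour 23 achieves that.
To finish by hour 29, coating (duration 3) must start no later than hour 26.
Heat treatment must finish in time for dimensional inspection (must start by hour 23, minus 2-hour gap → hour 21); coating (must start by hour 26). The tightest is hour 21, so heat treatment must start by 21 − 6 = hour 15.
So heat treatment can start as early as hour 14 and as late as hour 15, giving 15 − 14 = 1 hour of slack.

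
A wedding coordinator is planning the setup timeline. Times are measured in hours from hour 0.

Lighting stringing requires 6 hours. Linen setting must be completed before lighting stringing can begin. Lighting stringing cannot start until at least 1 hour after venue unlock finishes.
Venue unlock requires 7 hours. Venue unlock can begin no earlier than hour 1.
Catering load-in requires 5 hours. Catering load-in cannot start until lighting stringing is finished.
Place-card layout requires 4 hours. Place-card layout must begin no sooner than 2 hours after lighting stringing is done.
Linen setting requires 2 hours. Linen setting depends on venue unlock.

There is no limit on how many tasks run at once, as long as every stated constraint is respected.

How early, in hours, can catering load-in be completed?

Venue unlock cannot begin until its own release at hour 1. It runs from hour 1 to 1 + 7 = hour 8.
After venue unlock (finishes hour 8), linen setting can start at hour 8 and finishes at hour 10.
Lighting stringing cannot start until linen setting (finishes hour 10); venue unlock (finishes hour 8, plus 1-hour gap → hour 9). The controlling bound is hour 10, so lighting stringing finishes at 10 + 6 = hour 16.
After lighting stringing (finishes hour 16), catering load-in can start at hour 16 and finishes at hour 21.

21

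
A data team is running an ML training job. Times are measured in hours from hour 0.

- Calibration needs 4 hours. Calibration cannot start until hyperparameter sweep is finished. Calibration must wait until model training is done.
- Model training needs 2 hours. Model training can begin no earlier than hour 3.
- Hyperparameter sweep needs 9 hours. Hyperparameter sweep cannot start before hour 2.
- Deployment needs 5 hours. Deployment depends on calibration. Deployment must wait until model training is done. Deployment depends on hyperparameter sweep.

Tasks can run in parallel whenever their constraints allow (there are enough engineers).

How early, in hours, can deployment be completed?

20

Model training cannot begin until its own release at hour 3. It runs from hour 3 to 3 + 2 = hour 5.
After its own release at hour 2, hyperparameter sweep can start at hour 2 and finishes at hour 11.
Calibration cannot start until hyperparameter sweep (finishes hour 11); model training (finishes hour 5). The controlling bound is hour 11, so calibration finishes at 11 + 4 = hour 15.
For deployment: calibration (finishes hour 15); model training (finishes hour 5); hyperparameter sweep (finishes hour 11). Taking the maximum gives a start of hour 15, and it finishes at 15 + 5 = hour 20.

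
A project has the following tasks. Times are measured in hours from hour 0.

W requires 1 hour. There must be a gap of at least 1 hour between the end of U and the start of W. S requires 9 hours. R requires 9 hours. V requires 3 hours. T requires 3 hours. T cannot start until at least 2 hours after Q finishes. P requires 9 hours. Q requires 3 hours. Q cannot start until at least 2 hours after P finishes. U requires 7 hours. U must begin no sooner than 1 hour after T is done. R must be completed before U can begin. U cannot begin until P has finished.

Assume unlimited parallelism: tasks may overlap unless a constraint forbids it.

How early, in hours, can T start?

Nothing blocks P, so it runs from hour 0 to hour 9.
Q cannot begin until P (finishes hour 9, plus 2-hour gap → hour 11). It runs from hour 11 to 11 + 3 = hour 14.
T waits on Q (finishes hour 14, plus 2-hour gap → hour 16), so the earliest it can start is hour 16.

16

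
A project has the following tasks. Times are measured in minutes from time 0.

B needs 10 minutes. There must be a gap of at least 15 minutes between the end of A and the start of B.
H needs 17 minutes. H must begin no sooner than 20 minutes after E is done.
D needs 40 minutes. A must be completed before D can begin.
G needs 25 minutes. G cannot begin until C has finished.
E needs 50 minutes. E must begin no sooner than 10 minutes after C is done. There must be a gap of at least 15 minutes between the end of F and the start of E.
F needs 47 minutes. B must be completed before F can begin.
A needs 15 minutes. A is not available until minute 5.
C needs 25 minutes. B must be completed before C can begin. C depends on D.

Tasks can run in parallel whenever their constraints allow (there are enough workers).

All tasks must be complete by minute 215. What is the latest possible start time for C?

To finish by minute 215, H (duration 17) must start no later than minute 198.
E has to be done before H (must start by minute 198, minus 20-minute gap → minute 178). That means finishing by minute 178, i.e. starting by 178 − 50 = minute 128.
G must finish by minute 215; it takes 25 minutes, so it must start by 215 − 25 = minute 190.
C must finish in time for E (must start by minute 128, minus 10-minute gap → minute 118); G (must start by minute 190). The tightest is minute 118, so C must start by 118 − 25 = minute 93.

93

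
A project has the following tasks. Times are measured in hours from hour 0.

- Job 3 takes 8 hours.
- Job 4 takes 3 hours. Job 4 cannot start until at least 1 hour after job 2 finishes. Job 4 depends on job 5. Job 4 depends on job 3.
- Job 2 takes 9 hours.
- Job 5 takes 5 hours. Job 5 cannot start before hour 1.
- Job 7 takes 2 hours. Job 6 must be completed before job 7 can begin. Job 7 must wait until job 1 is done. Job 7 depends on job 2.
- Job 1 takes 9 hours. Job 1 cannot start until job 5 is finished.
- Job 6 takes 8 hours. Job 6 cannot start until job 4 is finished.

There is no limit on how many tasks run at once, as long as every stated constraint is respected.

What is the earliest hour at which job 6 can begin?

Job 5 cannot begin until its own release at hour 1. It runs from hour 1 to 1 + 5 = hour 6.
Job 3 has no prerequisites, so it starts at hour 0 and finishes at hour 8.
Job 2 has no prerequisites, so it starts at hour 0 and finishes at hour 9.
Job 4 needs all of job 2 (finishes hour 9, plus 1-hour gap → hour 10); job 5 (finishes hour 6); job 3 (finishes hour 8). That puts its earliest start at hour 10; it finishes at 10 + 3 = hour 13.
Job 6 waits on job 4 (finishes hour 13), so the earliest it can start is hour 13.

13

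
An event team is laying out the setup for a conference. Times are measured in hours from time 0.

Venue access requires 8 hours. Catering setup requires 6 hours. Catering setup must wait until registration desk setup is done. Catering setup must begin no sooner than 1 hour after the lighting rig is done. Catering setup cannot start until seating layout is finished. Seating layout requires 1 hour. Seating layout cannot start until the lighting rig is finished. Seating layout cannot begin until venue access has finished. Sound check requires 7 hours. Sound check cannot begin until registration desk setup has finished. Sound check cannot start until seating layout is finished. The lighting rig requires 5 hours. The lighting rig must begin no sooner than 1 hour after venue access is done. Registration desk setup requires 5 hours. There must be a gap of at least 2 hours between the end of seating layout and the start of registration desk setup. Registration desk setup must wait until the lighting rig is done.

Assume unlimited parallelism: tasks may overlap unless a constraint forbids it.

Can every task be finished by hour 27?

No

Nothing blocks venue access, so it runs from hour 0 to hour 8.
The lighting rig cannot begin until venue access (finishes hour 8, plus 1-hour gap → hour 9). It runs from hour 9 to 9 + 5 = hour 14.
For seating layout: the lighting rig (finishes hour 14); venue access (finishes hour 8). Taking the maximum gives a start of hour 14, and it finishes at 14 + 1 = hour 15.
Registration desk setup needs all of seating layout (finishes hour 15, plus 2-hour gap → hour 17); the lighting rig (finishes hour 14). That puts its earliest start at hour 17; it finishes at 17 + 5 = hour 22.
Sound check has to wait for registration desk setup (finishes hour 22); seating layout (finishes hour 15). The latest of these is hour 22, so sound check runs hour 22 to 22 + 7 = hour 29.
Catering setup has to wait for registration desk setup (finishes hour 22); the lighting rig (finishes hour 14, plus 1-hour gap → hour 15); seating layout (finishes hour 15). The latest of these is hour 22, so catering setup runs hour 22 to 22 + 6 = hour 28.
The earliest everything can be done is hour 29, which is after the deadline of 27, so it is not possible.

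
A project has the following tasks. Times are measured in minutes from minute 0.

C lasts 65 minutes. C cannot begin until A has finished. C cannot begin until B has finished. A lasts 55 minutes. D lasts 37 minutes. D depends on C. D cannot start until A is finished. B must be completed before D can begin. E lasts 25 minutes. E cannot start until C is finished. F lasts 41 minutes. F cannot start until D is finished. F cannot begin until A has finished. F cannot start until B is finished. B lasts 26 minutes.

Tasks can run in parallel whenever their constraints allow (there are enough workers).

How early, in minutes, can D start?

120

Nothing blocks B, so it runs from minute 0 to minute 26.
A has no prerequisites, so it starts at minute 0 and finishes at minute 55.
C cannot start until A (finishes minute 55); B (finishes minute 26). The controlling bound is minute 55, so C finishes at 55 + 65 = minute 120.
D waits on C (finishes minute 120); A (finishes minute 55); B (finishes minute 26). The latest of these is minute 120, which is the earliest D can start.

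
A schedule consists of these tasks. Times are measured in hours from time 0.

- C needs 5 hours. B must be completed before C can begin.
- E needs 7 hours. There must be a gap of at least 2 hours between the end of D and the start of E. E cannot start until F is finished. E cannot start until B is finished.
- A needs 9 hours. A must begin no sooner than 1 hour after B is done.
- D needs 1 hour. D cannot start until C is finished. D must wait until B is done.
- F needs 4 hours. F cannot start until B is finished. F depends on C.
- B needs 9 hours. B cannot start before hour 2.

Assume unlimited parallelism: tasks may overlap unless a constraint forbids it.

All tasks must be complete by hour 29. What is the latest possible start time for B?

A must finish by hour 29; it takes 9 hours, so it must start by 29 − 9 = hour 20.
E has no dependents, so it just needs to finish by hour 29. Starting by 29 − 7 = hour 22 achieves that.
D must finish before E (must start by hour 22, minus 2-hour gap → hour 20). With a 1-hour duration, D must start by 20 − 1 = hour 19.
F must finish before E (must start by hour 22). With a 4-hour duration, F must start by 22 − 4 = hour 18.
C has several dependents: D (must start by hour 19); F (must start by hour 18). The earliest of those limits is hour 18, so C must start by 18 − 5 = hour 13.
B has several dependents: A (must start by hour 20, minus 1-hour gap → hour 19); C (must start by hour 13); D (must start by hour 19); E (must start by hour 22); F (must start by hour 18). The earliest of those limits is hour 13, so B must start by 13 − 9 = hour 4.

4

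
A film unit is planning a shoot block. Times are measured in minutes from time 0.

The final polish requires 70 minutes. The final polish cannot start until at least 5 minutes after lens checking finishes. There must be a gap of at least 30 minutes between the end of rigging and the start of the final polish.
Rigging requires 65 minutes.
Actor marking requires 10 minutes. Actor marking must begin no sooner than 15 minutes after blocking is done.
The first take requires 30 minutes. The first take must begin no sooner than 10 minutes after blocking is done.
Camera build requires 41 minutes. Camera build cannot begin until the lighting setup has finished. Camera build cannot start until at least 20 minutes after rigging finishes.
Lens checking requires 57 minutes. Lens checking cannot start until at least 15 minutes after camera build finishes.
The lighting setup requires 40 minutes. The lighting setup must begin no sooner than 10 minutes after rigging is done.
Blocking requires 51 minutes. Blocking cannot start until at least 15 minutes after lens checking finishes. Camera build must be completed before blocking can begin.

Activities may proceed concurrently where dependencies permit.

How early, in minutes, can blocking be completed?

294

Rigging has no prerequisites, so it starts at minute 0 and finishes at minute 65.
The lighting setup cannot begin until rigging (finishes minute 65, plus 10-minute gap → minute 75). It runs from minute 75 to 75 + 40 = minute 115.
For camera build: the lighting setup (finishes minute 115); rigging (finishes minute 65, plus 20-minute gap → minute 85). Taking the maximum gives a start of minute 115, and it finishes at 115 + 41 = minute 156.
Lens checking waits on camera build (finishes minute 156, plus 15-minute gap → minute 171), so it starts at minute 171 and finishes at 171 + 57 = minute 228.
Blocking needs all of lens checking (finishes minute 228, plus 15-minute gap → minute 243); camera build (finishes minute 156). That puts its earliest start at minute 243; it finishes at 243 + 51 = minute 294.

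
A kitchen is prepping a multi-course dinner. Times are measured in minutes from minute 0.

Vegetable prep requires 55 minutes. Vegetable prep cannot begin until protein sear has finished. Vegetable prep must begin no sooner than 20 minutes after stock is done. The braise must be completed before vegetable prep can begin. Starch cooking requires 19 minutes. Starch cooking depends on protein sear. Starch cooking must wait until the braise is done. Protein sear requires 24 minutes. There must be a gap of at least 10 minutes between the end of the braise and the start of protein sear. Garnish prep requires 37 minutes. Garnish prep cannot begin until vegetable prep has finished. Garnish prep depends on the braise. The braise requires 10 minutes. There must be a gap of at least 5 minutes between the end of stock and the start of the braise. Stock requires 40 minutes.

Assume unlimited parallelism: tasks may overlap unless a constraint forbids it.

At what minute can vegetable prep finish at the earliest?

Nothing blocks stock, so it runs from minute 0 to minute 40.
The braise cannot begin until stock (finishes minute 40, plus 5-minute gap → minute 45). It runs from minute 45 to 45 + 10 = minute 55.
Protein sear cannot begin until the braise (finishes minute 55, plus 10-minute gap → minute 65). It runs from minute 65 to 65 + 24 = minute 89.
For vegetable prep: protein sear (finishes minute 89); stock (finishes minute 40, plus 20-minute gap → minute 60); the braise (finishes minute 55). Taking the maximum gives a start of minute 89, and it finishes at 89 + 55 = minute 144.

144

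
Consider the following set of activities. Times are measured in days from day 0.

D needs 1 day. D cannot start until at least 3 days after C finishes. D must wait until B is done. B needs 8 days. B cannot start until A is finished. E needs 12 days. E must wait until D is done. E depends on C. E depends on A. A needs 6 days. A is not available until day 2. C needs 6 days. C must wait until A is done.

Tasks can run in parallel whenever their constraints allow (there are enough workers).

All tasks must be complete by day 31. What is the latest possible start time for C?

9

Nothing follows E; the deadline of day 31 is its only limit. It must start by 31 − 12 = day 19.
D feeds into E (must start by day 19); so D must finish by day 19 and therefore start by day 18.
For C: D (must start by day 18, minus 3-day gap → day 15); E (must start by day 19). The most restrictive is day 15; with a 6-day duration, C must start by day 9.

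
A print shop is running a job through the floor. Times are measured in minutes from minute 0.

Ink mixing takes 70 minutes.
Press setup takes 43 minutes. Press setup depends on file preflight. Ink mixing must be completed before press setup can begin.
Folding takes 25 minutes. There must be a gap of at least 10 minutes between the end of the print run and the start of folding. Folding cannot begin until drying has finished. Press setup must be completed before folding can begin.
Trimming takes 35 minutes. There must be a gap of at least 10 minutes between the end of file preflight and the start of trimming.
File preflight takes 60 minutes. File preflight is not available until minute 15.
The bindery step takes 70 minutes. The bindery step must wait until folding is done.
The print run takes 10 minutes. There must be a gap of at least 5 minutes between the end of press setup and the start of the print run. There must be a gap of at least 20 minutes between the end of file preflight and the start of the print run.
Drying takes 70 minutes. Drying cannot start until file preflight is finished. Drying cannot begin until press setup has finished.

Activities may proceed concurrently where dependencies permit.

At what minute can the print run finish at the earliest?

133

Ink mixing can start immediately at minute 0; it finishes at minute 70.
After its own release at minute 15, file preflight can start at minute 15 and finishes at minute 75.
Press setup has to wait for file preflight (finishes minute 75); ink mixing (finishes minute 70). The latest of these is minute 75, so press setup runs minute 75 to 75 + 43 = minute 118.
The print run cannot start until press setup (finishes minute 118, plus 5-minute gap → minute 123); file preflight (finishes minute 75, plus 20-minute gap → minute 95). The controlling bound is minute 123, so the print run finishes at 123 + 10 = minute 133.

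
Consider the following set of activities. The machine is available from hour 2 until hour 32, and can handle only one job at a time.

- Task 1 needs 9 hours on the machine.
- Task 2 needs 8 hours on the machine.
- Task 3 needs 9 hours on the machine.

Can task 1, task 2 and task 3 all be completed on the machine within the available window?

Yes

The machine window is 32 − 2 = 30 hours.
Running back to back, the jobs need 9 + 8 + 9 = 26 hours on the machine.
Since 26 ≤ 30, they fit within the window.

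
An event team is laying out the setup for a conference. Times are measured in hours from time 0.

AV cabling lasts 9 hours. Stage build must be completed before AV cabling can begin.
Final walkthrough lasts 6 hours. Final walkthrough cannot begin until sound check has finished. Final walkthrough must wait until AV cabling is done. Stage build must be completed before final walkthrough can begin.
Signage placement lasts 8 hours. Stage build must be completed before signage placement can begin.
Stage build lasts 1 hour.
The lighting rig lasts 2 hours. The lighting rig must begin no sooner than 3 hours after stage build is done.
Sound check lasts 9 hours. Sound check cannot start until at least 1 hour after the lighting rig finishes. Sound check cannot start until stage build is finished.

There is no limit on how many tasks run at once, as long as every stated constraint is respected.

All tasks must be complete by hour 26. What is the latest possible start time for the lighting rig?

To finish by hour 26, final walkthrough (duration 6) must start no later than hour 20.
Since final walkthrough (must start by hour 20) depends on it, sound check must finish by hour 20. Backing off its 9-hour duration gives a latest start of hour 11.
The lighting rig has to be done before sound check (must start by hour 11, minus 1-hour gap → hour 10). That means finishing by hour 10, i.e. starting by 10 − 2 = hour 8.

8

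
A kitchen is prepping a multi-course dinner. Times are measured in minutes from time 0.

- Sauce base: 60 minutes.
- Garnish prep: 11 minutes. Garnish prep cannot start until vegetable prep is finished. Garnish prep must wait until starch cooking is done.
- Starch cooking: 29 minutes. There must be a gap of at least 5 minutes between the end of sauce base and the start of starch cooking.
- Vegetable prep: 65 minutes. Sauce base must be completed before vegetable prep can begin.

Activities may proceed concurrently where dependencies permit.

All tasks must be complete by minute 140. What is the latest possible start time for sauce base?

Garnish prep has no dependents, so it just needs to finish by minute 140. Starting by 140 − 11 = minute 129 achieves that.
Vegetable prep has to be done before garnish prep (must start by minute 129). That means finishing by minute 129, i.e. starting by 129 − 65 = minute 64.
Starch cooking feeds into garnish prep (must start by minute 129); so starch cooking must finish by minute 129 and therefore start by minute 100.
Sauce base has several dependents: vegetable prep (must start by minute 64); starch cooking (must start by minute 100, minus 5-minute gap → minute 95). The earliest of those limits is minute 64, so sauce base must start by 64 − 60 = minute 4.

4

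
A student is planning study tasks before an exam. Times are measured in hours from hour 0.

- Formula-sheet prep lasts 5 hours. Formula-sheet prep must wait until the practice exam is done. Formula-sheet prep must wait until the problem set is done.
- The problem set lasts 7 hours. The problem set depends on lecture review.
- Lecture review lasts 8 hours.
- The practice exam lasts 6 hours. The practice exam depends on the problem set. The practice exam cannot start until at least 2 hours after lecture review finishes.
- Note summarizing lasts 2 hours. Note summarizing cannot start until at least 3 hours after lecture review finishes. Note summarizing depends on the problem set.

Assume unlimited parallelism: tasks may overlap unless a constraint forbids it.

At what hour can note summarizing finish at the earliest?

Nothing blocks lecture review, so it runs from hour 0 to hour 8.
The problem set waits on lecture review (finishes hour 8), so it starts at hour 8 and finishes at 8 + 7 = hour 15.
Note summarizing cannot start until lecture review (finishes hour 8, plus 3-hour gap → hour 11); the problem set (finishes hour 15). The controlling bound is hour 15, so note summarizing finishes at 15 + 2 = hour 17.

17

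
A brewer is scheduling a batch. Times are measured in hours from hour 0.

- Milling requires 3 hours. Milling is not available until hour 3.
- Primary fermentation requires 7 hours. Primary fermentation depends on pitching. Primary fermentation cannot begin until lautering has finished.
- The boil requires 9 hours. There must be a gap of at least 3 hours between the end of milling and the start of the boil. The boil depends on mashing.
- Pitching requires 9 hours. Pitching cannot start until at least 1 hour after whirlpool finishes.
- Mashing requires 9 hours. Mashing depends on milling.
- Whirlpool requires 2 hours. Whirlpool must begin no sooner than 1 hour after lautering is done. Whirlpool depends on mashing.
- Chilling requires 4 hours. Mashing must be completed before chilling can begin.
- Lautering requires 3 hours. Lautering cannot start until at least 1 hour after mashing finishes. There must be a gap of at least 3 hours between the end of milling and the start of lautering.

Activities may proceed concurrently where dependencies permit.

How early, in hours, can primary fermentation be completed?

39

Milling waits on its own release at hour 3, so it starts at hour 3 and finishes at 3 + 3 = hour 6.
After milling (finishes hour 6), mashing can start at hour 6 and finishes at hour 15.
Lautering needs all of mashing (finishes hour 15, plus 1-hour gap → hour 16); milling (finishes hour 6, plus 3-hour gap → hour 9). That puts its earliest start at hour 16; it finishes at 16 + 3 = hour 19.
For whirlpool: lautering (finishes hour 19, plus 1-hour gap → hour 20); mashing (finishes hour 15). Taking the maximum gives a start of hour 20, and it finishes at 20 + 2 = hour 22.
Pitching cannot begin until whirlpool (finishes hour 22, plus 1-hour gap → hour 23). It runs from hour 23 to 23 + 9 = hour 32.
For primary fermentation: pitching (finishes hour 32); lautering (finishes hour 19). Taking the maximum gives a start of hour 32, and it finishes at 32 + 7 = hour 39.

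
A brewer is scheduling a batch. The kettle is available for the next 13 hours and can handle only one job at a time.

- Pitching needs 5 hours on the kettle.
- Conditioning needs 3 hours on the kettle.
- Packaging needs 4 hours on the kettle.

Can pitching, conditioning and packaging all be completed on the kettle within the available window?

Yes

Running back to back, the jobs need 5 + 3 + 4 = 12 hours on the kettle.
Since 12 ≤ 13, they fit within the window.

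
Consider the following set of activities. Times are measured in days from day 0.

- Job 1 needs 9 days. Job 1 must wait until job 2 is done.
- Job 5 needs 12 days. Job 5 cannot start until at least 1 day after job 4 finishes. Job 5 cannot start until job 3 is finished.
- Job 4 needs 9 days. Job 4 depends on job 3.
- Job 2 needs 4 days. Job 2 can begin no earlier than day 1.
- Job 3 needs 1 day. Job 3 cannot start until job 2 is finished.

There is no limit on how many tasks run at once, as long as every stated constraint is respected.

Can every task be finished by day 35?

Job 2 waits on its own release at day 1, so it starts at day 1 and finishes at 1 + 4 = day 5.
Job 3 cannot begin until job 2 (finishes day 5). It runs from day 5 to 5 + 1 = day 6.
Job 4 cannot begin until job 3 (finishes day 6). It runs from day 6 to 6 + 9 = day 15.
Job 5 has to wait for job 4 (finishes day 15, plus 1-day gap → day 16); job 3 (finishes day 6). The latest of these is day 16, so job 5 runs day 16 to 16 + 12 = day 28.
Job 1 waits on job 2 (finishes day 5), so it starts at day 5 and finishes at 5 + 9 = day 14.
Every task is finished by day 28, which is no later than the deadline of 35, so the schedule is feasible.

Yes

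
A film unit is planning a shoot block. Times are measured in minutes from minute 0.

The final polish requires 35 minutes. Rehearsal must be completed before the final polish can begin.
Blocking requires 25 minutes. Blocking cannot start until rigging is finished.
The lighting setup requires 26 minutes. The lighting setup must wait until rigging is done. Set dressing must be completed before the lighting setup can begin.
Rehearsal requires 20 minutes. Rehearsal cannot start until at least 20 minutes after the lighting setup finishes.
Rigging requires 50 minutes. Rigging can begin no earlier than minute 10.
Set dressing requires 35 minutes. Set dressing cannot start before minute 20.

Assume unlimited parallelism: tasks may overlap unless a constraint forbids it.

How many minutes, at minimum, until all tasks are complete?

161

Set dressing cannot begin until its own release at minute 20. It runs from minute 20 to 20 + 35 = minute 55.
After its own release at minute 10, rigging can start at minute 10 and finishes at minute 60.
After rigging (finishes minute 60), blocking can start at minute 60 and finishes at minute 85.
The lighting setup cannot start until rigging (finishes minute 60); set dressing (finishes minute 55). The controlling bound is minute 60, so the lighting setup finishes at 60 + 26 = minute 86.
After the lighting setup (finishes minute 86, plus 20-minute gap → minute 106), rehearsal can start at minute 106 and finishes at minute 126.
The final polish waits on rehearsal (finishes minute 126), so it starts at minute 126 and finishes at 126 + 35 = minute 161.
All tasks are finished once the last one completes. Finish times: Rigging at 60, Set dressing at 55, The lighting setup at 86, Blocking at 85, Rehearsal at 126, The final polish at 161. The latest is minute 161.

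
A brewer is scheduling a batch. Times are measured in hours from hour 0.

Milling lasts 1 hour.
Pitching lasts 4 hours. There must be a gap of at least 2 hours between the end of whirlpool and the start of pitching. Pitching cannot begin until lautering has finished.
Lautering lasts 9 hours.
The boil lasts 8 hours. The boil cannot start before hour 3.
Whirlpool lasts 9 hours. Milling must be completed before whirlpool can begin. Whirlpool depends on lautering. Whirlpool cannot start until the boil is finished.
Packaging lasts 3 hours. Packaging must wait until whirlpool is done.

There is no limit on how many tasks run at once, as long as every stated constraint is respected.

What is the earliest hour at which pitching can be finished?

After its own release at hour 3, the boil can start at hour 3 and finishes at hour 11.
Nothing blocks lautering, so it runs from hour 0 to hour 9.
Milling can start immediately at hour 0; it finishes at hour 1.
For whirlpool: milling (finishes hour 1); lautering (finishes hour 9); the boil (finishes hour 11). Taking the maximum gives a start of hour 11, and it finishes at 11 + 9 = hour 20.
For pitching: whirlpool (finishes hour 20, plus 2-hour gap → hour 22); lautering (finishes hour 9). Taking the maximum gives a start of hour 22, and it finishes at 22 + 4 = hour 26.

26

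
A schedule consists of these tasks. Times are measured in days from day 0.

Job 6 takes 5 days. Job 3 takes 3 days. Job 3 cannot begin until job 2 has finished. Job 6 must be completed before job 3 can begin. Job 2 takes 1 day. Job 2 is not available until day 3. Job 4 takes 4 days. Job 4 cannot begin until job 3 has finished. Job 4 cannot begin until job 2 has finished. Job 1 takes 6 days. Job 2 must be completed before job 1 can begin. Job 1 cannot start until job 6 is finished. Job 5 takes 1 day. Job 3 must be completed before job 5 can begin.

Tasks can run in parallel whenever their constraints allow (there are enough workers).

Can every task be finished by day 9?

No

Job 6 has no prerequisites, so it starts at day 0 and finishes at day 5.
After its own release at day 3, job 2 can start at day 3 and finishes at day 4.
Job 3 has to wait for job 2 (finishes day 4); job 6 (finishes day 5). The latest of these is day 5, so job 3 runs day 5 to 5 + 3 = day 8.
Job 5 cannot begin until job 3 (finishes day 8). It runs from day 8 to 8 + 1 = day 9.
Job 4 cannot start until job 3 (finishes day 8); job 2 (finishes day 4). The controlling bound is day 8, so job 4 finishes at 8 + 4 = day 12.
Job 1 has to wait for job 2 (finishes day 4); job 6 (finishes day 5). The latest of these is day 5, so job 1 runs day 5 to 5 + 6 = day 11.
The earliest everything can be done is day 12, which is after the deadline of 9, so it is not possible.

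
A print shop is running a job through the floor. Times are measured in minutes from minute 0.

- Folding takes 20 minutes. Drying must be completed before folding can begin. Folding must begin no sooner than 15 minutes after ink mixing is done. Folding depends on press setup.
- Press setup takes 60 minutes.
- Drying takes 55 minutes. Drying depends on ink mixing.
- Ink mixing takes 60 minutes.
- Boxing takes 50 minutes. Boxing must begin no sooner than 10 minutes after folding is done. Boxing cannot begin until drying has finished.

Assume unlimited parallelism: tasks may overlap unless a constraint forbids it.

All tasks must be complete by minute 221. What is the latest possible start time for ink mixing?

To finish by minute 221, boxing (duration 50) must start no later than minute 171.
Since boxing (must start by minute 171, minus 10-minute gap → minute 161) depends on it, folding must finish by minute 161. Backing off its 20-minute duration gives a latest start of minute 141.
Drying must finish in time for folding (must start by minute 141); boxing (must start by minute 171). The tightest is minute 141, so drying must start by 141 − 55 = minute 86.
For ink mixing: drying (must start by minute 86); folding (must start by minute 141, minus 15-minute gap → minute 126). The most restrictive is minute 86; with a 60-minute duration, ink mixing must start by minute 26.

26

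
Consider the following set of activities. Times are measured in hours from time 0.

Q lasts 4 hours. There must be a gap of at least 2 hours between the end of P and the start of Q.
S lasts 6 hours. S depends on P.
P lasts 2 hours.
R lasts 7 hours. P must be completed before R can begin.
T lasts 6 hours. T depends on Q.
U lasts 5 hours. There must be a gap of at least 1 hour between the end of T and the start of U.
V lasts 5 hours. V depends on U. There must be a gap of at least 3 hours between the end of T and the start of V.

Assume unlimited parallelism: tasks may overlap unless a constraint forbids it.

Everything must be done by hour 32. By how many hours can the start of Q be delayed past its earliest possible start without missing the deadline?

P has no prerequisites, so it starts at hour 0 and finishes at hour 2.
Q waits on P (finishes hour 2, plus 2-hour gap → hour 4), so it starts at hour 4 and finishes at 4 + 4 = hour 8.

Working backward from the deadline:
To finish by hour 32, V (duration 5) must start no later than hour 27.
U has to be done before V (must start by hour 27). That means finishing by hour 27, i.e. starting by 27 − 5 = hour 22.
For T: U (must start by hour 22, minus 1-hour gap → hour 21); V (must start by hour 27, minus 3-hour gap → hour 24). The most restrictive is hour 21; with a 6-hour duration, T must start by hour 15.
Since T (must start by hour 15) depends on it, Q must finish by hour 15. Backing off its 4-hour duration gives a latest start of hour 11.
So Q can start as early as hour 4 and as late as hour 11, giving 11 − 4 = 7 hours of slack.

7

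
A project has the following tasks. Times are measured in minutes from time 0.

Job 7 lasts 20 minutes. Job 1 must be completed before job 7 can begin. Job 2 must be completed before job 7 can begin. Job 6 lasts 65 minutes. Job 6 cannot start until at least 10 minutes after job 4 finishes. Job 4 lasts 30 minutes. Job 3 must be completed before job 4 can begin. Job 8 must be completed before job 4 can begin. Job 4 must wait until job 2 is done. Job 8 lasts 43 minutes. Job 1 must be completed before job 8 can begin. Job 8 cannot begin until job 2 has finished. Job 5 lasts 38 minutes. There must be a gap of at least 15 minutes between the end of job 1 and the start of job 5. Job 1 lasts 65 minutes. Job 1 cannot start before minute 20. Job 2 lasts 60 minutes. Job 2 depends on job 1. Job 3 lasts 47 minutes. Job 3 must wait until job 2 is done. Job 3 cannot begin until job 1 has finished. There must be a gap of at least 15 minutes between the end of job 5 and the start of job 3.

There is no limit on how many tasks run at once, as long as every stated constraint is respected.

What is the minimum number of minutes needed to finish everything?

Job 1 waits on its own release at minute 20, so it starts at minute 20 and finishes at 20 + 65 = minute 85.
Job 5 cannot begin until job 1 (finishes minute 85, plus 15-minute gap → minute 100). It runs from minute 100 to 100 + 38 = minute 138.
After job 1 (finishes minute 85), job 2 can start at minute 85 and finishes at minute 145.
For job 8: job 1 (finishes minute 85); job 2 (finishes minute 145). Taking the maximum gives a start of minute 145, and it finishes at 145 + 43 = minute 188.
Job 7 needs all of job 1 (finishes minute 85); job 2 (finishes minute 145). That puts its earliest start at minute 145; it finishes at 145 + 20 = minute 165.
For job 3: job 2 (finishes minute 145); job 1 (finishes minute 85); job 5 (finishes minute 138, plus 15-minute gap → minute 153). Taking the maximum gives a start of minute 153, and it finishes at 153 + 47 = minute 200.
For job 4: job 3 (finishes minute 200); job 8 (finishes minute 188); job 2 (finishes minute 145). Taking the maximum gives a start of minute 200, and it finishes at 200 + 30 = minute 230.
Job 6 cannot begin until job 4 (finishes minute 230, plus 10-minute gap → minute 240). It runs from minute 240 to 240 + 65 = minute 305.
All tasks are finished once the last one completes. Finish times: Job 1 at 85, Job 2 at 145, Job 3 at 200, Job 4 at 230, Job 5 at 138, Job 6 at 305, Job 7 at 165, Job 8 at 188. The latest is minute 305.

305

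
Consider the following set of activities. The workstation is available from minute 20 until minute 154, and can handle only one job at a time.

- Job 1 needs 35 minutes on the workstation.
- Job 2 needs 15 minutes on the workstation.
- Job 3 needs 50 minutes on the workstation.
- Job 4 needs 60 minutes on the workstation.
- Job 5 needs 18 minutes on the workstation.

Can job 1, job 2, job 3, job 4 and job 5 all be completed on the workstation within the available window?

No

The workstation window is 154 − 20 = 134 minutes.
Running back to back, the jobs need 35 + 15 + 50 + 60 + 18 = 178 minutes on the workstation.
Since 178 > 134, they cannot all fit.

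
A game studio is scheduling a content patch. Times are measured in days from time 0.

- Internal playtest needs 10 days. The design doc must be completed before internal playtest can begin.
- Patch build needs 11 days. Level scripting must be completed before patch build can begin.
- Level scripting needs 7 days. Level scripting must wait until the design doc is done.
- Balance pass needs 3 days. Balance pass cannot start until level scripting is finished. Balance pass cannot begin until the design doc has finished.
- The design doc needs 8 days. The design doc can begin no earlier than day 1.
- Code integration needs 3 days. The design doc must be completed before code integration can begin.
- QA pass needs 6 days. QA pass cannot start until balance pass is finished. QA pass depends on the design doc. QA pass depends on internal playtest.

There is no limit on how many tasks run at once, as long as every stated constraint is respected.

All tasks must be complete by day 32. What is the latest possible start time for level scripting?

14

QA pass must finish by day 32; it takes 6 days, so it must start by 32 − 6 = day 26.
Balance pass must finish before QA pass (must start by day 26). With a 3-day duration, balance pass must start by 26 − 3 = day 23.
Patch build must finish by day 32; it takes 11 days, so it must start by 32 − 11 = day 21.
Level scripting has several dependents: balance pass (must start by day 23); patch build (must start by day 21). The earliest of those limits is day 21, so level scripting must start by 21 − 7 = day 14.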